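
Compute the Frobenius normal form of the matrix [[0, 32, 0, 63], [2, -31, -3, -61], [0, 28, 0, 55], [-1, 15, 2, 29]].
The invariant factors of A (the non-unit diagonal entries of the Smith normal form of xI - A over ℚ[x]) are (x - 1)^2(x^2 + 4x - 4), each dividing the next. The characteristic polynomial is their product, (x - 1)^2(x^2 + 4x - 4).

The rational canonical form is the block-diagonal matrix of companion matrices C(f_i):
R = [[0, 0, 0, 4], [1, 0, 0, -12], [0, 1, 0, 11], [0, 0, 1, -2]].

Note the characteristic polynomial does not split into linear factors over ℚ, so A has no Jordan form over ℚ; the rational canonical form exists over any field.

R = [[0, 0, 0, 4], [1, 0, 0, -12], [0, 1, 0, 11], [0, 0, 1, -2]]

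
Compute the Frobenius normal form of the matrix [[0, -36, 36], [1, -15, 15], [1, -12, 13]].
The invariant factors of A (the non-unit diagonal entries of the Smith normal form of xI - A over ℚ[x]) are (x - 4)(x + 3)^2, each dividing the next. The characteristic polynomial is their product, (x - 4)(x + 3)^2.

The rational canonical form is the block-diagonal matrix of companion matrices C(f_i):
R = [[0, 0, 36], [1, 0, 15], [0, 1, -2]].

R = [[0, 0, 36], [1, 0, 15], [0, 1, -2]]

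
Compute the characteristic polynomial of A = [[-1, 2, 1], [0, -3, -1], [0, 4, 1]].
xI - A = [[x + 1, -2, -1], [0, x + 3, 1], [0, -4, x - 1]].

Expanding det(xI - A) along the first row:
det(xI - A) = + (x + 1)·det([[x + 3, 1], [-4, x - 1]]) - (-2)·det([[0, 1], [0, x - 1]]) + (-1)·det([[0, x + 3], [0, -4]]).

Evaluating gives χ_A(x) = x^3 + 3x^2 + 3x + 1 = (x + 1)^3.

χ_A(x) = (x + 1)^3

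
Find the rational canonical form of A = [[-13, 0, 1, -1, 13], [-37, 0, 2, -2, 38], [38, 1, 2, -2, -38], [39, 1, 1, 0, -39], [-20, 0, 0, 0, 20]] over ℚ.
R = [[0, 0, 0, 0, 20], [1, 0, 0, 0, 51], [0, 1, 0, 0, -26], [0, 0, 1, 0, -17], [0, 0, 0, 1, 9]]

The invariant factors of A (the non-unit diagonal entries of the Smith normal form of xI - A over ℚ[x]) are (x - 5)(x - 4)(x^3 - 3x - 1), each dividing the next. The characteristic polynomial is their product, (x - 5)(x - 4)(x^3 - 3x - 1).

The rational canonical form is the block-diagonal matrix of companion matrices C(f_i):
R = [[0, 0, 0, 0, 20], [1, 0, 0, 0, 51], [0, 1, 0, 0, -26], [0, 0, 1, 0, -17], [0, 0, 0, 1, 9]].

Note the characteristic polynomial does not split into linear factors over ℚ, so A has no Jordan form over ℚ; the rational canonical form exists over any field.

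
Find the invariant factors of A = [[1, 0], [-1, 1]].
(x - 1)^2

The Jordan structure of A has elementary divisors (x - 1)^2. Arranging the block sizes at each eigenvalue in decreasing order and taking row products gives the invariant factors.

Invariant factors (smallest first, each dividing the next): (x - 1)^2.

Check: the last factor (x - 1)^2 is the minimal polynomial, and the product (x - 1)^2 is the characteristic polynomial.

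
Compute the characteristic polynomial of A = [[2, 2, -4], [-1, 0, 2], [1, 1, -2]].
xI - A = [[x - 2, -2, 4], [1, x, -2], [-1, -1, x + 2]].

Expanding det(xI - A) along the first row:
det(xI - A) = + (x - 2)·det([[x, -2], [-1, x + 2]]) - (-2)·det([[1, -2], [-1, x + 2]]) + (4)·det([[1, x], [-1, -1]]).

Evaluating gives χ_A(x) = x^3.

χ_A(x) = x^3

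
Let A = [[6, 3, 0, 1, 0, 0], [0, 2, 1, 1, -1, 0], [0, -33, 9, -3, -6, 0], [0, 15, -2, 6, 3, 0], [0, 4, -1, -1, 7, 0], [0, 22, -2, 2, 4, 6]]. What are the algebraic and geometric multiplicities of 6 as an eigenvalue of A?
The characteristic polynomial is (x - 6)^6, so the factor x - 6 appears with exponent 6: the algebraic multiplicity is 6.

rank(A - 6I) = 3, so the eigenspace has dimension 6 - 3 = 3: the geometric multiplicity is 3.

Since 3 < 6, A is not diagonalizable.

algebraic multiplicity 6, geometric multiplicity 3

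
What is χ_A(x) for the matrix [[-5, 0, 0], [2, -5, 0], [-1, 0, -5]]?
χ_A(x) = (x + 5)^3

xI - A = [[x + 5, 0, 0], [-2, x + 5, 0], [1, 0, x + 5]].

Expanding det(xI - A) along the first row:
det(xI - A) = + (x + 5)·det([[x + 5, 0], [0, x + 5]]) - (0)·det([[-2, 0], [1, x + 5]]) + (0)·det([[-2, x + 5], [1, 0]]).

Evaluating gives χ_A(x) = x^3 + 15x^2 + 75x + 125 = (x + 5)^3.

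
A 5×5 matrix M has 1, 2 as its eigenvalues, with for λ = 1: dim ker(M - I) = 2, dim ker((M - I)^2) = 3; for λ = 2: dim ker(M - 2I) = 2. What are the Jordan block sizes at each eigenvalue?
Jordan blocks: (1, 2), (1, 1), (2, 1), (2, 1)

λ = 1: successive nullity increments [2, 1] count blocks of size ≥ k; block sizes are [2, 1].
λ = 2: successive nullity increments [2] count blocks of size ≥ k; block sizes are [1, 1].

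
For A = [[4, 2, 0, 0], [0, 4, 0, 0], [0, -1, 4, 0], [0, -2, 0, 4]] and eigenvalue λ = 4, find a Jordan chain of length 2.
v_1 = [[0, 1, 1, 0]]^T, v_2 = [[2, 0, -1, -2]]^T

We seek v_1 ∈ ker((A - 4I)^2) \ ker(A - 4I), then set v_{i+1} = (A - 4I) v_i.

One such chain is v_1 = [[0, 1, 1, 0]]^T, v_2 = [[2, 0, -1, -2]]^T. Check: (A - 4I) v_2 = [[0, 0, 0, 0]]^T = 0.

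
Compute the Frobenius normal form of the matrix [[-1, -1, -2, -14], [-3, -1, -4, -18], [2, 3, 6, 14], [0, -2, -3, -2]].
The invariant factors of A (the non-unit diagonal entries of the Smith normal form of xI - A over ℚ[x]) are (x - 2)(x^3 - 4), each dividing the next. The characteristic polynomial is their product, (x - 2)(x^3 - 4).

The rational canonical form is the block-diagonal matrix of companion matrices C(f_i):
R = [[0, 0, 0, -8], [1, 0, 0, 4], [0, 1, 0, 0], [0, 0, 1, 2]].

Note the characteristic polynomial does not split into linear factors over ℚ, so A has no Jordan form over ℚ; the rational canonical form exists over any field.

R = [[0, 0, 0, -8], [1, 0, 0, 4], [0, 1, 0, 0], [0, 0, 1, 2]]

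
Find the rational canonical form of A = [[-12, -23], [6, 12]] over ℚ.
R = [[0, 6], [1, 0]]

The invariant factors of A (the non-unit diagonal entries of the Smith normal form of xI - A over ℚ[x]) are x^2 - 6, each dividing the next. The characteristic polynomial is their product, x^2 - 6.

The rational canonical form is the block-diagonal matrix of companion matrices C(f_i):
R = [[0, 6], [1, 0]].

Note the characteristic polynomial does not split into linear factors over ℚ, so A has no Jordan form over ℚ; the rational canonical form exists over any field.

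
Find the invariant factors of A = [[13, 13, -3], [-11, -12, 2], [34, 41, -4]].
The Jordan structure of A has elementary divisors (x + 1)^3. Arranging the block sizes at each eigenvalue in decreasing order and taking row products gives the invariant factors.

Invariant factors (smallest first, each dividing the next): (x + 1)^3.

Check: the last factor (x + 1)^3 is the minimal polynomial, and the product (x + 1)^3 is the characteristic polynomial.

(x + 1)^3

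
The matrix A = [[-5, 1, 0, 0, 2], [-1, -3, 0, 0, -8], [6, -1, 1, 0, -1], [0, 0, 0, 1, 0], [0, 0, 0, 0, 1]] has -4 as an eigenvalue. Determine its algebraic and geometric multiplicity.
The characteristic polynomial is (x - 1)^3(x + 4)^2, so the factor x + 4 appears with exponent 2: the algebraic multiplicity is 2.

rank(A + 4I) = 4, so the eigenspace has dimension 5 - 4 = 1: the geometric multiplicity is 1.

Since 1 < 2, A is not diagonalizable.

algebraic multiplicity 2, geometric multiplicity 1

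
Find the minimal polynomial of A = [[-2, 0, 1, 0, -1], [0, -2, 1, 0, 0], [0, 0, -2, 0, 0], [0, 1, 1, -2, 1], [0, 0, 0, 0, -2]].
m_A(x) = (x + 2)^3

The characteristic polynomial factors as (x + 2)^5. The minimal polynomial is ∏(x - λ)^{k_λ} where k_λ is the size of the largest Jordan block at λ.

For λ = -2: rank(A + 2I) = 3, and the largest Jordan block has size 3 (the smallest k with rank((A + 2I)^k) = rank((A + 2I)^(k+1))).

So m_A(x) = (x + 2)^3.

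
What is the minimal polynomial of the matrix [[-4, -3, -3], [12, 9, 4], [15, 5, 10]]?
The characteristic polynomial factors as (x - 5)^3. The minimal polynomial is ∏(x - λ)^{k_λ} where k_λ is the size of the largest Jordan block at λ.

For λ = 5: rank(A - 5I) = 1, and the largest Jordan block has size 2 (the smallest k with rank((A - 5I)^k) = rank((A - 5I)^(k+1))).

So m_A(x) = (x - 5)^2.

m_A(x) = (x - 5)^2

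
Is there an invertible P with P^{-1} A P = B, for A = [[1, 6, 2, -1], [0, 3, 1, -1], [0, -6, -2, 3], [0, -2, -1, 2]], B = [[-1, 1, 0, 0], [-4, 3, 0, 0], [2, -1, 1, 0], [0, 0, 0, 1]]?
No.

Both have characteristic polynomial (x - 1)^4, but the minimal polynomial of A is (x - 1)^3 while the minimal polynomial of B is (x - 1)^2. The minimal polynomial is a similarity invariant, so A and B are not similar.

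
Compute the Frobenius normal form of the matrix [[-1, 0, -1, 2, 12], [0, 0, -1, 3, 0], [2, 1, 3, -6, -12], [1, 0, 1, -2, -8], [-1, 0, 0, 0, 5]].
R = [[0, 0, 0, 0, 4], [1, 0, 0, 0, -12], [0, 1, 0, 0, 16], [0, 0, 1, 0, -12], [0, 0, 0, 1, 5]]

The invariant factors of A (the non-unit diagonal entries of the Smith normal form of xI - A over ℚ[x]) are (x - 1)(x^2 - 2x + 2)^2, each dividing the next. The characteristic polynomial is their product, (x - 1)(x^2 - 2x + 2)^2.

The rational canonical form is the block-diagonal matrix of companion matrices C(f_i):
R = [[0, 0, 0, 0, 4], [1, 0, 0, 0, -12], [0, 1, 0, 0, 16], [0, 0, 1, 0, -12], [0, 0, 0, 1, 5]].

Note the characteristic polynomial does not split into linear factors over ℚ, so A has no Jordan form over ℚ; the rational canonical form exists over any field.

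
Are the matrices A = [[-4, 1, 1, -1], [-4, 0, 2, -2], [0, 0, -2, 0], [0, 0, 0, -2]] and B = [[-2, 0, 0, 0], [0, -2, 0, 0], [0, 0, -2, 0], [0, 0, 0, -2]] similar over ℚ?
No.

Both have characteristic polynomial (x + 2)^4, but the minimal polynomial of A is (x + 2)^2 while the minimal polynomial of B is x + 2. The minimal polynomial is a similarity invariant, so A and B are not similar.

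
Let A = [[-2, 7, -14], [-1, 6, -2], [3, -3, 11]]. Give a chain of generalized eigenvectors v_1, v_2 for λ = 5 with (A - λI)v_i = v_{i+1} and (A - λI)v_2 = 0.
v_1 = [[2, 1, -1]]^T, v_2 = [[7, 1, -3]]^T

We seek v_1 ∈ ker((A - 5I)^2) \ ker(A - 5I), then set v_{i+1} = (A - 5I) v_i.

One such chain is v_1 = [[2, 1, -1]]^T, v_2 = [[7, 1, -3]]^T. Check: (A - 5I) v_2 = [[0, 0, 0]]^T = 0.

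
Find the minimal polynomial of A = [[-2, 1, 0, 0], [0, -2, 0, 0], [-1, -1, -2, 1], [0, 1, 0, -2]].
The characteristic polynomial factors as (x + 2)^4. The minimal polynomial is ∏(x - λ)^{k_λ} where k_λ is the size of the largest Jordan block at λ.

For λ = -2: rank(A + 2I) = 2, and the largest Jordan block has size 2 (the smallest k with rank((A + 2I)^k) = rank((A + 2I)^(k+1))).

So m_A(x) = (x + 2)^2.

m_A(x) = (x + 2)^2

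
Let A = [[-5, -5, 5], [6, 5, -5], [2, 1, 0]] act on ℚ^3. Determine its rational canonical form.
The invariant factors of A (the non-unit diagonal entries of the Smith normal form of xI - A over ℚ[x]) are x^3 - 5, each dividing the next. The characteristic polynomial is their product, x^3 - 5.

The rational canonical form is the block-diagonal matrix of companion matrices C(f_i):
R = [[0, 0, 5], [1, 0, 0], [0, 1, 0]].

Note the characteristic polynomial does not split into linear factors over ℚ, so A has no Jordan form over ℚ; the rational canonical form exists over any field.

R = [[0, 0, 5], [1, 0, 0], [0, 1, 0]]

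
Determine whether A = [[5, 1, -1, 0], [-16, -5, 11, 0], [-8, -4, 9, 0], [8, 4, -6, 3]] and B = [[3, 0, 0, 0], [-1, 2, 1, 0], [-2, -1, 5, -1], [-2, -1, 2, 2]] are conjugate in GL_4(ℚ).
Two matrices over a field are similar if and only if they have the same invariant factors.

Both A and B have characteristic polynomial (x - 3)^4 and minimal polynomial (x - 3)^3. Computing further, both have invariant factors x - 3, (x - 3)^3. Hence A and B are similar.

Yes.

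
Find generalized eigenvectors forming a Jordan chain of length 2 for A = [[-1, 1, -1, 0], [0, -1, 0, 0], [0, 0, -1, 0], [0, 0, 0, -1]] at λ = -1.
v_1 = [[0, 3, 2, -6]]^T, v_2 = [[1, 0, 0, 0]]^T

We seek v_1 ∈ ker((A + I)^2) \ ker(A + I), then set v_{i+1} = (A + I) v_i.

One such chain is v_1 = [[0, 3, 2, -6]]^T, v_2 = [[1, 0, 0, 0]]^T. Check: (A + I) v_2 = [[0, 0, 0, 0]]^T = 0.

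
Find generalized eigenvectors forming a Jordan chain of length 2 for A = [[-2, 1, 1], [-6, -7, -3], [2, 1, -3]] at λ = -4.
We seek v_1 ∈ ker((A + 4I)^2) \ ker(A + 4I), then set v_{i+1} = (A + 4I) v_i.

One such chain is v_1 = [[1, -1, 0]]^T, v_2 = [[1, -3, 1]]^T. Check: (A + 4I) v_2 = [[0, 0, 0]]^T = 0.

v_1 = [[1, -1, 0]]^T, v_2 = [[1, -3, 1]]^T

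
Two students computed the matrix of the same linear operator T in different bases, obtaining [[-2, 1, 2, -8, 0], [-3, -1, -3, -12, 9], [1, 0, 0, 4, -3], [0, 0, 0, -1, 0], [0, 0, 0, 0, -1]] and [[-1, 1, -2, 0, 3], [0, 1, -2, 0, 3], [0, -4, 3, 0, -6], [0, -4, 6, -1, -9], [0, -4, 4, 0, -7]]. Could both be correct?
Two matrices over a field are similar if and only if they have the same invariant factors.

Both A and B have characteristic polynomial (x + 1)^5 and minimal polynomial (x + 1)^3. Computing further, both have invariant factors x + 1, x + 1, (x + 1)^3. Hence A and B are similar.

Yes.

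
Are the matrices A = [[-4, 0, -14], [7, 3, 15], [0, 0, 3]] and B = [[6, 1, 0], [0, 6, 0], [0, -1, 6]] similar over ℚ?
trace(A) = 2 but trace(B) = 18. The trace is a similarity invariant, so A and B are not similar.

No.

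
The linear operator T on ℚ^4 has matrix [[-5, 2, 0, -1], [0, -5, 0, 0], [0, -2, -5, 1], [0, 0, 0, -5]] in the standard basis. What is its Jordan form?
The characteristic polynomial is det(xI - A) = (x + 5)^4, so the eigenvalues are -5 (algebraic multiplicity 4).

For λ = -5: rank(A + 5I) = 1, rank((A + 5I)^2) = 0. The eigenspace has dimension 4 - 1 = 3, so there are 3 Jordan blocks; the rank sequence gives block sizes [2, 1, 1].

Assembling the blocks gives the Jordan form J above.

J = [[-5, 1, 0, 0], [0, -5, 0, 0], [0, 0, -5, 0], [0, 0, 0, -5]]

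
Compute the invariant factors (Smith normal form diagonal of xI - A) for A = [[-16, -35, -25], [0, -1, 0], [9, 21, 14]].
The Jordan structure of A has elementary divisors (x + 1)^2, (x + 1). Arranging the block sizes at each eigenvalue in decreasing order and taking row products gives the invariant factors.

Invariant factors (smallest first, each dividing the next): x + 1, (x + 1)^2.

Check: the last factor (x + 1)^2 is the minimal polynomial, and the product (x + 1)^3 is the characteristic polynomial.

x + 1, (x + 1)^2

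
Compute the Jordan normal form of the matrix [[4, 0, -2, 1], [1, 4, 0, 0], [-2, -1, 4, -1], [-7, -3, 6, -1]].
The characteristic polynomial is det(xI - A) = (x - 3)^3(x - 2), so the eigenvalues are 2 (algebraic multiplicity 1), 3 (algebraic multiplicity 3).

For λ = 2: algebraic multiplicity 1 gives one 1×1 block.

For λ = 3: rank(A - 3I) = 3, rank((A - 3I)^2) = 2, rank((A - 3I)^3) = 1. The eigenspace has dimension 4 - 3 = 1, so there is 1 Jordan block; the rank sequence gives block sizes [3].

Assembling the blocks gives the Jordan form J above.

J = [[2, 0, 0, 0], [0, 3, 1, 0], [0, 0, 3, 1], [0, 0, 0, 3]]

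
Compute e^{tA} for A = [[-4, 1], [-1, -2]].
e^{tA} = [[(1 - t)*e^{-3*t}, t*e^{-3*t}], [-t*e^{-3*t}, (t + 1)*e^{-3*t}]]

A has Jordan form J = [[-3, 1], [0, -3]] with A = PJP^{-1}, so e^{tA} = P e^{tJ} P^{-1}.

For a Jordan block J_k(λ), e^{tJ_k(λ)} = e^{λt} · (I + tN + t^2 N^2/2! + ... + t^{k-1} N^{k-1}/(k-1)!) where N is the nilpotent superdiagonal part.

Assembling the blocks and conjugating back gives the entries of e^{tA} as shown above.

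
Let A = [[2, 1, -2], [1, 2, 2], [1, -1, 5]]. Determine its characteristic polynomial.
xI - A = [[x - 2, -1, 2], [-1, x - 2, -2], [-1, 1, x - 5]].

Expanding det(xI - A) along the first row:
det(xI - A) = + (x - 2)·det([[x - 2, -2], [1, x - 5]]) - (-1)·det([[-1, -2], [-1, x - 5]]) + (2)·det([[-1, x - 2], [-1, 1]]).

Evaluating gives χ_A(x) = x^3 - 9x^2 + 27x - 27 = (x - 3)^3.

χ_A(x) = (x - 3)^3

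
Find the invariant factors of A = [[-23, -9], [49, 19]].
(x + 2)^2

The Jordan structure of A has elementary divisors (x + 2)^2. Arranging the block sizes at each eigenvalue in decreasing order and taking row products gives the invariant factors.

Invariant factors (smallest first, each dividing the next): (x + 2)^2.

Check: the last factor (x + 2)^2 is the minimal polynomial, and the product (x + 2)^2 is the characteristic polynomial.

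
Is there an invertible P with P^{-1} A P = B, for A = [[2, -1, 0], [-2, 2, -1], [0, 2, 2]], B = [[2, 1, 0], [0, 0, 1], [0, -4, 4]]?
Two matrices over a field are similar if and only if they have the same invariant factors.

Both A and B have characteristic polynomial (x - 2)^3 and minimal polynomial (x - 2)^3. Computing further, both have invariant factors (x - 2)^3. Hence A and B are similar.

Yes.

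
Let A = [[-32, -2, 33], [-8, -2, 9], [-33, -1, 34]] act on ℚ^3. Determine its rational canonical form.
R = [[0, 0, 24], [1, 0, 10], [0, 1, 0]]

The invariant factors of A (the non-unit diagonal entries of the Smith normal form of xI - A over ℚ[x]) are (x - 4)(x^2 + 4x + 6), each dividing the next. The characteristic polynomial is their product, (x - 4)(x^2 + 4x + 6).

The rational canonical form is the block-diagonal matrix of companion matrices C(f_i):
R = [[0, 0, 24], [1, 0, 10], [0, 1, 0]].

Note the characteristic polynomial does not split into linear factors over ℚ, so A has no Jordan form over ℚ; the rational canonical form exists over any field.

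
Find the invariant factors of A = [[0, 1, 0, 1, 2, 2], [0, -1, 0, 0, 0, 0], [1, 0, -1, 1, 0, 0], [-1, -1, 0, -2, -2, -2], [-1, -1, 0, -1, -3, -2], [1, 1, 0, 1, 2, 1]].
x + 1, x + 1, (x + 1)^2, (x + 1)^2

The Jordan structure of A has elementary divisors (x + 1)^2, (x + 1)^2, (x + 1), (x + 1). Arranging the block sizes at each eigenvalue in decreasing order and taking row products gives the invariant factors.

Invariant factors (smallest first, each dividing the next): x + 1, x + 1, (x + 1)^2, (x + 1)^2.

Check: the last factor (x + 1)^2 is the minimal polynomial, and the product (x + 1)^6 is the characteristic polynomial.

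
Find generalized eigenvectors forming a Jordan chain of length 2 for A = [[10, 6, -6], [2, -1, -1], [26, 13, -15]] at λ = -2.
v_1 = [[3, 1, 6]]^T, v_2 = [[6, 1, 13]]^T

We seek v_1 ∈ ker((A + 2I)^2) \ ker(A + 2I), then set v_{i+1} = (A + 2I) v_i.

One such chain is v_1 = [[3, 1, 6]]^T, v_2 = [[6, 1, 13]]^T. Check: (A + 2I) v_2 = [[0, 0, 0]]^T = 0.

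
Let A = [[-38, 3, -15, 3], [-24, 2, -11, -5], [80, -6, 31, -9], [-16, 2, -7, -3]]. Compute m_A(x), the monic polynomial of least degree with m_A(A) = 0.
The characteristic polynomial factors as (x + 2)^4. The minimal polynomial is ∏(x - λ)^{k_λ} where k_λ is the size of the largest Jordan block at λ.

For λ = -2: rank(A + 2I) = 2, and the largest Jordan block has size 3 (the smallest k with rank((A + 2I)^k) = rank((A + 2I)^(k+1))).

So m_A(x) = (x + 2)^3.

m_A(x) = (x + 2)^3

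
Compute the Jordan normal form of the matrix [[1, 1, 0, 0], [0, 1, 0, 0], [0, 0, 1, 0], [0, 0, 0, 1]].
The characteristic polynomial is det(xI - A) = (x - 1)^4, so the eigenvalues are 1 (algebraic multiplicity 4).

For λ = 1: rank(A - I) = 1, rank((A - I)^2) = 0. The eigenspace has dimension 4 - 1 = 3, so there are 3 Jordan blocks; the rank sequence gives block sizes [2, 1, 1].

Assembling the blocks gives the Jordan form J above.

J = [[1, 1, 0, 0], [0, 1, 0, 0], [0, 0, 1, 0], [0, 0, 0, 1]]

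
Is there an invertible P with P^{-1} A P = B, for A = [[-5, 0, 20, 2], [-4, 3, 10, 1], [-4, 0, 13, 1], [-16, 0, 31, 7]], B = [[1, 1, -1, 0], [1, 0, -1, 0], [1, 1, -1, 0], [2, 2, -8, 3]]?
No.

trace(A) = 18 but trace(B) = 3. The trace is a similarity invariant, so A and B are not similar.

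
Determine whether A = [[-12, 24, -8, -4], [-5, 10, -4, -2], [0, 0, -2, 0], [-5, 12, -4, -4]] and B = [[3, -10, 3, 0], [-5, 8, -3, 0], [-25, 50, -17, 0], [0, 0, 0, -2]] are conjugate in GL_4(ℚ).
Two matrices over a field are similar if and only if they have the same invariant factors.

Both A and B have characteristic polynomial (x + 2)^4 and minimal polynomial (x + 2)^2. Computing further, both have invariant factors x + 2, x + 2, (x + 2)^2. Hence A and B are similar.

Yes.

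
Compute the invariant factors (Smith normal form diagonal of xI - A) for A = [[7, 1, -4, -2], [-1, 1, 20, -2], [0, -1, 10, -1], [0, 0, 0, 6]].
The Jordan structure of A has elementary divisors (x - 6)^3, (x - 6). Arranging the block sizes at each eigenvalue in decreasing order and taking row products gives the invariant factors.

Invariant factors (smallest first, each dividing the next): x - 6, (x - 6)^3.

Check: the last factor (x - 6)^3 is the minimal polynomial, and the product (x - 6)^4 is the characteristic polynomial.

x - 6, (x - 6)^3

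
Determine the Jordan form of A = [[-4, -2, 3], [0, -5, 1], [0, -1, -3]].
J = [[-4, 1, 0], [0, -4, 1], [0, 0, -4]]

The characteristic polynomial is det(xI - A) = (x + 4)^3, so the eigenvalues are -4 (algebraic multiplicity 3).

For λ = -4: rank(A + 4I) = 2, rank((A + 4I)^2) = 1, rank((A + 4I)^3) = 0. The eigenspace has dimension 3 - 2 = 1, so there is 1 Jordan block; the rank sequence gives block sizes [3].

Assembling the blocks gives the Jordan form J above.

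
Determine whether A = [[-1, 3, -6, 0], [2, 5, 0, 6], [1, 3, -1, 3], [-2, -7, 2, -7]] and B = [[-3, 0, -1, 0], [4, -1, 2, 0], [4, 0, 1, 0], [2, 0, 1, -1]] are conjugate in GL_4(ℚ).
Both have characteristic polynomial (x + 1)^4 and minimal polynomial (x + 1)^2. But rank(A + I) = 2 for A while rank(B + I) = 1 for B, so the number of Jordan blocks at λ = -1 differs. A and B are not similar.

No.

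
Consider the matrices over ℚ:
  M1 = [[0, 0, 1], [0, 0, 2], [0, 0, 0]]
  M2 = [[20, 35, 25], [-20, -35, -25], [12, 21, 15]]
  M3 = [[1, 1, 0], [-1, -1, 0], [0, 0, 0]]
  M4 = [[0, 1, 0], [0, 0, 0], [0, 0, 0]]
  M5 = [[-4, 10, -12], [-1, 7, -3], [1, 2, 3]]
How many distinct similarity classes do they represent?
2 classes: {M1, M2, M3, M4}, {M5}

Characteristic polynomials: χ_{M1} = x^3, χ_{M2} = x^3, χ_{M3} = x^3, χ_{M4} = x^3, χ_{M5} = x(x - 3)^2.

{M1, M2, M3, M4}: invariant factors x, x^2.

{M5}: invariant factors x(x - 3)^2.

Matrices are similar if and only if their invariant-factor lists agree; the partition into similarity classes is {M1, M2, M3, M4}, {M5}.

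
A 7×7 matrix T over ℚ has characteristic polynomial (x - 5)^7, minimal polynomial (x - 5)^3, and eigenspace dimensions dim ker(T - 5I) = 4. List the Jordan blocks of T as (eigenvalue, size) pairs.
Jordan blocks: (5, 3), (5, 2), (5, 1), (5, 1)

λ = 5: algebraic multiplicity 7 (exponent in χ_T), largest block size 3 (exponent in m_T), 4 blocks (geometric multiplicity). These force block sizes [3, 2, 1, 1].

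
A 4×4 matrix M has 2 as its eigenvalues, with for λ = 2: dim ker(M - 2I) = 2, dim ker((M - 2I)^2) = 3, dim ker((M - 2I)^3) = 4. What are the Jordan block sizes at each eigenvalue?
Jordan blocks: (2, 3), (2, 1)

λ = 2: successive nullity increments [2, 1, 1] count blocks of size ≥ k; block sizes are [3, 1].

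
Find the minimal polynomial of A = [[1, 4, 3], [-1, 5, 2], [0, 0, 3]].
m_A(x) = (x - 3)^3

The characteristic polynomial factors as (x - 3)^3. The minimal polynomial is ∏(x - λ)^{k_λ} where k_λ is the size of the largest Jordan block at λ.

For λ = 3: rank(A - 3I) = 2, and the largest Jordan block has size 3 (the smallest k with rank((A - 3I)^k) = rank((A - 3I)^(k+1))).

So m_A(x) = (x - 3)^3.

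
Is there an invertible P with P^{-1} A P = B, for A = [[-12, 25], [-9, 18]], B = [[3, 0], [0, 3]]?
No.

Both have characteristic polynomial (x - 3)^2, but the minimal polynomial of A is (x - 3)^2 while the minimal polynomial of B is x - 3. The minimal polynomial is a similarity invariant, so A and B are not similar.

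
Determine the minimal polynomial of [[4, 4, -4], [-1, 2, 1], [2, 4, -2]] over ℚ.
The characteristic polynomial factors as x(x - 2)^2. The minimal polynomial is ∏(x - λ)^{k_λ} where k_λ is the size of the largest Jordan block at λ.

For λ = 0: rank(A) = 2, and the largest Jordan block has size 1 (the smallest k with rank(A^k) = rank(A^(k+1))).
For λ = 2: rank(A - 2I) = 2, and the largest Jordan block has size 2 (the smallest k with rank((A - 2I)^k) = rank((A - 2I)^(k+1))).

So m_A(x) = x(x - 2)^2.

m_A(x) = x(x - 2)^2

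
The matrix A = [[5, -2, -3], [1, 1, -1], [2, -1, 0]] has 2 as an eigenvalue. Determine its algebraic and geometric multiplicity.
The characteristic polynomial is (x - 2)^3, so the factor x - 2 appears with exponent 3: the algebraic multiplicity is 3.

rank(A - 2I) = 2, so the eigenspace has dimension 3 - 2 = 1: the geometric multiplicity is 1.

Since 1 < 3, A is not diagonalizable.

algebraic multiplicity 3, geometric multiplicity 1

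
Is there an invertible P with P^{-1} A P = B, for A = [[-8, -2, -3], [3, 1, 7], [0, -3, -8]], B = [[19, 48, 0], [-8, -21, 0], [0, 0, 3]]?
No.

trace(A) = -15 but trace(B) = 1. The trace is a similarity invariant, so A and B are not similar.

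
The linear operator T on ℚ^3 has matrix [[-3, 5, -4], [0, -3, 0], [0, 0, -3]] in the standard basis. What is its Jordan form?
The characteristic polynomial is det(xI - A) = (x + 3)^3, so the eigenvalues are -3 (algebraic multiplicity 3).

For λ = -3: rank(A + 3I) = 1, rank((A + 3I)^2) = 0. The eigenspace has dimension 3 - 1 = 2, so there are 2 Jordan blocks; the rank sequence gives block sizes [2, 1].

Assembling the blocks gives the Jordan form J above.

J = [[-3, 1, 0], [0, -3, 0], [0, 0, -3]]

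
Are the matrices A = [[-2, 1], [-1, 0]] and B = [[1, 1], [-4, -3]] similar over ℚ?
Yes.

Two matrices over a field are similar if and only if they have the same invariant factors.

Both A and B have characteristic polynomial (x + 1)^2 and minimal polynomial (x + 1)^2. Computing further, both have invariant factors (x + 1)^2. Hence A and B are similar.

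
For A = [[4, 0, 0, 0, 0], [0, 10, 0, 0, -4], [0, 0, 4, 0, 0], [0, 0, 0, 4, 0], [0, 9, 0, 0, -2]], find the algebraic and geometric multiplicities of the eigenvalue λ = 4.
The characteristic polynomial is (x - 4)^5, so the factor x - 4 appears with exponent 5: the algebraic multiplicity is 5.

rank(A - 4I) = 1, so the eigenspace has dimension 5 - 1 = 4: the geometric multiplicity is 4.

Since 4 < 5, A is not diagonalizable.

algebraic multiplicity 5, geometric multiplicity 4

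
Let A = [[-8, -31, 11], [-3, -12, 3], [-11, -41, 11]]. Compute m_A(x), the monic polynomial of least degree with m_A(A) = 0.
The characteristic polynomial factors as (x + 3)^3. The minimal polynomial is ∏(x - λ)^{k_λ} where k_λ is the size of the largest Jordan block at λ.

For λ = -3: rank(A + 3I) = 2, and the largest Jordan block has size 3 (the smallest k with rank((A + 3I)^k) = rank((A + 3I)^(k+1))).

So m_A(x) = (x + 3)^3.

m_A(x) = (x + 3)^3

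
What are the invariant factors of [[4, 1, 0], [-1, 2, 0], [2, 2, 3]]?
The Jordan structure of A has elementary divisors (x - 3)^2, (x - 3). Arranging the block sizes at each eigenvalue in decreasing order and taking row products gives the invariant factors.

Invariant factors (smallest first, each dividing the next): x - 3, (x - 3)^2.

Check: the last factor (x - 3)^2 is the minimal polynomial, and the product (x - 3)^3 is the characteristic polynomial.

x - 3, (x - 3)^2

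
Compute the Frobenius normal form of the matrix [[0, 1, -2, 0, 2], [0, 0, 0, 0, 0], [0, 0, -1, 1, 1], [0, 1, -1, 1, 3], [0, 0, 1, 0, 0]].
The invariant factors of A (the non-unit diagonal entries of the Smith normal form of xI - A over ℚ[x]) are x, x(x^3 - x - 2), each dividing the next. The characteristic polynomial is their product, x^2(x^3 - x - 2).

The rational canonical form is the block-diagonal matrix of companion matrices C(f_i):
R = [[0, 0, 0, 0, 0], [0, 0, 0, 0, 0], [0, 1, 0, 0, 2], [0, 0, 1, 0, 1], [0, 0, 0, 1, 0]].

Note the characteristic polynomial does not split into linear factors over ℚ, so A has no Jordan form over ℚ; the rational canonical form exists over any field.

R = [[0, 0, 0, 0, 0], [0, 0, 0, 0, 0], [0, 1, 0, 0, 2], [0, 0, 1, 0, 1], [0, 0, 0, 1, 0]]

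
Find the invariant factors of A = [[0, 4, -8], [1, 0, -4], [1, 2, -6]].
The Jordan structure of A has elementary divisors (x + 2)^2, (x + 2). Arranging the block sizes at each eigenvalue in decreasing order and taking row products gives the invariant factors.

Invariant factors (smallest first, each dividing the next): x + 2, (x + 2)^2.

Check: the last factor (x + 2)^2 is the minimal polynomial, and the product (x + 2)^3 is the characteristic polynomial.

x + 2, (x + 2)^2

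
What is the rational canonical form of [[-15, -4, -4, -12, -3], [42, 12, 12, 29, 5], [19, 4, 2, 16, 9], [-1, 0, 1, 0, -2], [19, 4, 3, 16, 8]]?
The invariant factors of A (the non-unit diagonal entries of the Smith normal form of xI - A over ℚ[x]) are (x - 2)^2, (x - 2)^2(x + 1), each dividing the next. The characteristic polynomial is their product, (x - 2)^4(x + 1).

The rational canonical form is the block-diagonal matrix of companion matrices C(f_i):
R = [[0, -4, 0, 0, 0], [1, 4, 0, 0, 0], [0, 0, 0, 0, -4], [0, 0, 1, 0, 0], [0, 0, 0, 1, 3]].

R = [[0, -4, 0, 0, 0], [1, 4, 0, 0, 0], [0, 0, 0, 0, -4], [0, 0, 1, 0, 0], [0, 0, 0, 1, 3]]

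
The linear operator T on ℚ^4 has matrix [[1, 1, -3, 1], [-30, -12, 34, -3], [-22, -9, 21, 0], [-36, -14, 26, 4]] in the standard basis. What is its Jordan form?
The characteristic polynomial is det(xI - A) = (x - 6)^2(x - 1)^2, so the eigenvalues are 1 (algebraic multiplicity 2), 6 (algebraic multiplicity 2).

For λ = 1: rank(A - I) = 3, rank((A - I)^2) = 2. The eigenspace has dimension 4 - 3 = 1, so there is 1 Jordan block; the rank sequence gives block sizes [2].

For λ = 6: rank(A - 6I) = 3, rank((A - 6I)^2) = 2. The eigenspace has dimension 4 - 3 = 1, so there is 1 Jordan block; the rank sequence gives block sizes [2].

Assembling the blocks gives the Jordan form J above.

J = [[1, 1, 0, 0], [0, 1, 0, 0], [0, 0, 6, 1], [0, 0, 0, 6]]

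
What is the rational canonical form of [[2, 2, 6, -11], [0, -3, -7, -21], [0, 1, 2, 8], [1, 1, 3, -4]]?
R = [[0, 0, 0, -3], [1, 0, 0, -10], [0, 1, 0, -3], [0, 0, 1, -3]]

The invariant factors of A (the non-unit diagonal entries of the Smith normal form of xI - A over ℚ[x]) are (x + 3)(x^3 + 3x + 1), each dividing the next. The characteristic polynomial is their product, (x + 3)(x^3 + 3x + 1).

The rational canonical form is the block-diagonal matrix of companion matrices C(f_i):
R = [[0, 0, 0, -3], [1, 0, 0, -10], [0, 1, 0, -3], [0, 0, 1, -3]].

Note the characteristic polynomial does not split into linear factors over ℚ, so A has no Jordan form over ℚ; the rational canonical form exists over any field.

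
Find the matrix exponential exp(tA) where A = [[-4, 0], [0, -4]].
e^{tA} = [[e^{-4*t}, 0], [0, e^{-4*t}]]

A has Jordan form J = [[-4, 0], [0, -4]] with A = PJP^{-1}, so e^{tA} = P e^{tJ} P^{-1}.

For a Jordan block J_k(λ), e^{tJ_k(λ)} = e^{λt} · (I + tN + t^2 N^2/2! + ... + t^{k-1} N^{k-1}/(k-1)!) where N is the nilpotent superdiagonal part.

Assembling the blocks and conjugating back gives the entries of e^{tA} as shown above.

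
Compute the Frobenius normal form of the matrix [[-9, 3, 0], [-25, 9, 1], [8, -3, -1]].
R = [[0, 0, 3], [1, 0, 3], [0, 1, -1]]

The invariant factors of A (the non-unit diagonal entries of the Smith normal form of xI - A over ℚ[x]) are (x + 1)(x^2 - 3), each dividing the next. The characteristic polynomial is their product, (x + 1)(x^2 - 3).

The rational canonical form is the block-diagonal matrix of companion matrices C(f_i):
R = [[0, 0, 3], [1, 0, 3], [0, 1, -1]].

Note the characteristic polynomial does not split into linear factors over ℚ, so A has no Jordan form over ℚ; the rational canonical form exists over any field.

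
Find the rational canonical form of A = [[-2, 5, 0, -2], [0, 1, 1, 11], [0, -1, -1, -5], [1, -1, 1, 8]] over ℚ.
R = [[0, 0, 0, 6], [1, 0, 0, 11], [0, 1, 0, -2], [0, 0, 1, 6]]

The invariant factors of A (the non-unit diagonal entries of the Smith normal form of xI - A over ℚ[x]) are (x - 6)(x^3 + 2x + 1), each dividing the next. The characteristic polynomial is their product, (x - 6)(x^3 + 2x + 1).

The rational canonical form is the block-diagonal matrix of companion matrices C(f_i):
R = [[0, 0, 0, 6], [1, 0, 0, 11], [0, 1, 0, -2], [0, 0, 1, 6]].

Note the characteristic polynomial does not split into linear factors over ℚ, so A has no Jordan form over ℚ; the rational canonical form exists over any field.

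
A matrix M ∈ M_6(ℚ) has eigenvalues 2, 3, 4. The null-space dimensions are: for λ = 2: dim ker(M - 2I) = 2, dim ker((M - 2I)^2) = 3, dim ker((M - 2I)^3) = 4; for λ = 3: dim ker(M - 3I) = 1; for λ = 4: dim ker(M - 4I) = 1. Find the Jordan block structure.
λ = 2: successive nullity increments [2, 1, 1] count blocks of size ≥ k; block sizes are [3, 1].
λ = 3: successive nullity increments [1] count blocks of size ≥ k; block sizes are [1].
λ = 4: successive nullity increments [1] count blocks of size ≥ k; block sizes are [1].

Jordan blocks: (2, 3), (2, 1), (3, 1), (4, 1)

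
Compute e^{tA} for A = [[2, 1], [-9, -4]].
A has Jordan form J = [[-1, 1], [0, -1]] with A = PJP^{-1}, so e^{tA} = P e^{tJ} P^{-1}.

For a Jordan block J_k(λ), e^{tJ_k(λ)} = e^{λt} · (I + tN + t^2 N^2/2! + ... + t^{k-1} N^{k-1}/(k-1)!) where N is the nilpotent superdiagonal part.

Assembling the blocks and conjugating back gives the entries of e^{tA} as shown above.

e^{tA} = [[(3*t + 1)*e^{-t}, t*e^{-t}], [-9*t*e^{-t}, (1 - 3*t)*e^{-t}]]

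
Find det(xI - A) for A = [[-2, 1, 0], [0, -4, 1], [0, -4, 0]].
χ_A(x) = (x + 2)^3

xI - A = [[x + 2, -1, 0], [0, x + 4, -1], [0, 4, x]].

Expanding det(xI - A) along the first row:
det(xI - A) = + (x + 2)·det([[x + 4, -1], [4, x]]) - (-1)·det([[0, -1], [0, x]]) + (0)·det([[0, x + 4], [0, 4]]).

Evaluating gives χ_A(x) = x^3 + 6x^2 + 12x + 8 = (x + 2)^3.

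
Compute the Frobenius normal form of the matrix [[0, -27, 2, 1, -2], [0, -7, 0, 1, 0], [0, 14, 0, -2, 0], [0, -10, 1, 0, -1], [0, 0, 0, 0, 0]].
R = [[0, 0, 0, 0, 0], [0, 0, 0, 0, 0], [0, 0, 0, 0, 0], [0, 0, 1, 0, -12], [0, 0, 0, 1, -7]]

The invariant factors of A (the non-unit diagonal entries of the Smith normal form of xI - A over ℚ[x]) are x, x, x(x + 3)(x + 4), each dividing the next. The characteristic polynomial is their product, x^3(x + 3)(x + 4).

The rational canonical form is the block-diagonal matrix of companion matrices C(f_i):
R = [[0, 0, 0, 0, 0], [0, 0, 0, 0, 0], [0, 0, 0, 0, 0], [0, 0, 1, 0, -12], [0, 0, 0, 1, -7]].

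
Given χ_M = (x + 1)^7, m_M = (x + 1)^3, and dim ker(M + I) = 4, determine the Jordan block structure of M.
Jordan blocks: (-1, 3), (-1, 2), (-1, 1), (-1, 1)

λ = -1: algebraic multiplicity 7 (exponent in χ_M), largest block size 3 (exponent in m_M), 4 blocks (geometric multiplicity). These force block sizes [3, 2, 1, 1].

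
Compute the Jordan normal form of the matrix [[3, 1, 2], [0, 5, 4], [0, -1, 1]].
The characteristic polynomial is det(xI - A) = (x - 3)^3, so the eigenvalues are 3 (algebraic multiplicity 3).

For λ = 3: rank(A - 3I) = 1, rank((A - 3I)^2) = 0. The eigenspace has dimension 3 - 1 = 2, so there are 2 Jordan blocks; the rank sequence gives block sizes [2, 1].

Assembling the blocks gives the Jordan form J above.

J = [[3, 1, 0], [0, 3, 0], [0, 0, 3]]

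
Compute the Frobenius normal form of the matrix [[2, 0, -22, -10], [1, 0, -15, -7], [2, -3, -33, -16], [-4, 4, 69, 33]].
R = [[0, 0, 0, -4], [1, 0, 0, 6], [0, 1, 0, -2], [0, 0, 1, 2]]

The invariant factors of A (the non-unit diagonal entries of the Smith normal form of xI - A over ℚ[x]) are (x - 2)(x^3 + 2x - 2), each dividing the next. The characteristic polynomial is their product, (x - 2)(x^3 + 2x - 2).

The rational canonical form is the block-diagonal matrix of companion matrices C(f_i):
R = [[0, 0, 0, -4], [1, 0, 0, 6], [0, 1, 0, -2], [0, 0, 1, 2]].

Note the characteristic polynomial does not split into linear factors over ℚ, so A has no Jordan form over ℚ; the rational canonical form exists over any field.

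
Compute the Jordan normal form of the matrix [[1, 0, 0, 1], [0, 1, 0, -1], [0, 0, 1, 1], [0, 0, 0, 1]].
J = [[1, 1, 0, 0], [0, 1, 0, 0], [0, 0, 1, 0], [0, 0, 0, 1]]

The characteristic polynomial is det(xI - A) = (x - 1)^4, so the eigenvalues are 1 (algebraic multiplicity 4).

For λ = 1: rank(A - I) = 1, rank((A - I)^2) = 0. The eigenspace has dimension 4 - 1 = 3, so there are 3 Jordan blocks; the rank sequence gives block sizes [2, 1, 1].

Assembling the blocks gives the Jordan form J above.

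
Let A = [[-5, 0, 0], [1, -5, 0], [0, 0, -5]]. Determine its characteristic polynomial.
χ_A(x) = (x + 5)^3

xI - A = [[x + 5, 0, 0], [-1, x + 5, 0], [0, 0, x + 5]].

Expanding det(xI - A) along the first row:
det(xI - A) = + (x + 5)·det([[x + 5, 0], [0, x + 5]]) - (0)·det([[-1, 0], [0, x + 5]]) + (0)·det([[-1, x + 5], [0, 0]]).

Evaluating gives χ_A(x) = x^3 + 15x^2 + 75x + 125 = (x + 5)^3.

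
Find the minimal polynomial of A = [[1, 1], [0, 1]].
The characteristic polynomial factors as (x - 1)^2. The minimal polynomial is ∏(x - λ)^{k_λ} where k_λ is the size of the largest Jordan block at λ.

For λ = 1: rank(A - I) = 1, and the largest Jordan block has size 2 (the smallest k with rank((A - I)^k) = rank((A - I)^(k+1))).

So m_A(x) = (x - 1)^2.

m_A(x) = (x - 1)^2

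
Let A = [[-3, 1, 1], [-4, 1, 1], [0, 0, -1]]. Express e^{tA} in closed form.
e^{tA} = [[(1 - 2*t)*e^{-t}, t*e^{-t}, t*(2 - t)*e^{-t}/2], [-4*t*e^{-t}, (2*t + 1)*e^{-t}, t*(1 - t)*e^{-t}], [0, 0, e^{-t}]]

A has Jordan form J = [[-1, 1, 0], [0, -1, 1], [0, 0, -1]] with A = PJP^{-1}, so e^{tA} = P e^{tJ} P^{-1}.

For a Jordan block J_k(λ), e^{tJ_k(λ)} = e^{λt} · (I + tN + t^2 N^2/2! + ... + t^{k-1} N^{k-1}/(k-1)!) where N is the nilpotent superdiagonal part.

Assembling the blocks and conjugating back gives the entries of e^{tA} as shown above.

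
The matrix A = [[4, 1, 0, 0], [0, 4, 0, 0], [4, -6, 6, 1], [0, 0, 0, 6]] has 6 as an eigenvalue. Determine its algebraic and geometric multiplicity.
The characteristic polynomial is (x - 6)^2(x - 4)^2, so the factor x - 6 appears with exponent 2: the algebraic multiplicity is 2.

rank(A - 6I) = 3, so the eigenspace has dimension 4 - 3 = 1: the geometric multiplicity is 1.

Since 1 < 2, A is not diagonalizable.

algebraic multiplicity 2, geometric multiplicity 1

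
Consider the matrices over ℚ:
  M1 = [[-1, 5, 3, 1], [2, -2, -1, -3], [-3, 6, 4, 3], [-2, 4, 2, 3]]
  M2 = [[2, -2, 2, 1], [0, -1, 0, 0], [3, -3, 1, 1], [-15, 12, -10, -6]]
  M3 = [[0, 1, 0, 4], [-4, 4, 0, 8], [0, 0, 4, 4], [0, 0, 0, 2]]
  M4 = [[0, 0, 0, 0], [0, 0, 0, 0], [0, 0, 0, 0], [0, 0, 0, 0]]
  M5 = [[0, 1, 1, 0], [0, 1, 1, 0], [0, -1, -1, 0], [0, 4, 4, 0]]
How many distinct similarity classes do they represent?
5 classes: {M1}, {M2}, {M3}, {M4}, {M5}

Characteristic polynomials: χ_{M1} = (x - 1)^4, χ_{M2} = (x + 1)^4, χ_{M3} = (x - 4)(x - 2)^3, χ_{M4} = x^4, χ_{M5} = x^4.

{M1}: invariant factors x - 1, (x - 1)^3.

{M2}: invariant factors (x + 1)^2, (x + 1)^2.

{M3}: invariant factors x - 2, (x - 4)(x - 2)^2.

{M4}: invariant factors x, x, x, x.

{M5}: invariant factors x, x, x^2.

Matrices are similar if and only if their invariant-factor lists agree; the partition into similarity classes is {M1}, {M2}, {M3}, {M4}, {M5}.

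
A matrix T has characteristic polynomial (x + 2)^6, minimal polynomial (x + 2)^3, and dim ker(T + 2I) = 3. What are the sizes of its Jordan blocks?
λ = -2: algebraic multiplicity 6 (exponent in χ_T), largest block size 3 (exponent in m_T), 3 blocks (geometric multiplicity). These force block sizes [3, 2, 1].

Jordan blocks: (-2, 3), (-2, 2), (-2, 1)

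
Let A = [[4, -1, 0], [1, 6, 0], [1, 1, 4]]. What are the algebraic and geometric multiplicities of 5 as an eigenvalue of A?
The characteristic polynomial is (x - 5)^2(x - 4), so the factor x - 5 appears with exponent 2: the algebraic multiplicity is 2.

rank(A - 5I) = 2, so the eigenspace has dimension 3 - 2 = 1: the geometric multiplicity is 1.

Since 1 < 2, A is not diagonalizable.

algebraic multiplicity 2, geometric multiplicity 1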